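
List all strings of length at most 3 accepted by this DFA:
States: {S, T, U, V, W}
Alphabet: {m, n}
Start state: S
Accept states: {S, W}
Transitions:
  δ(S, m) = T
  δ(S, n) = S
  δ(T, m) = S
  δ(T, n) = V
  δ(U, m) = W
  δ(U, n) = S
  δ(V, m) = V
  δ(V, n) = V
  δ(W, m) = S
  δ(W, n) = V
ε, n, mm, nn, mmn, nmm, nnn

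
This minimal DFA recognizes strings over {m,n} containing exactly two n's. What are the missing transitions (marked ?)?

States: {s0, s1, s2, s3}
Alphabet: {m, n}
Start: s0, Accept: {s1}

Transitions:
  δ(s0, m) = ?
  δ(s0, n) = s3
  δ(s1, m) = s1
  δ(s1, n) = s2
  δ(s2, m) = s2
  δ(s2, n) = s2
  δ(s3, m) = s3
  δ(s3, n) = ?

From the language and accept set, identify what each state tracks — s0: zero n's; s1: two n's; s2: ≥ three n's (dead); s3: one n.
Each missing δ(q, a) is the state matching the new tracked value after reading a.
δ(s0, m) = s0; δ(s3, n) = s1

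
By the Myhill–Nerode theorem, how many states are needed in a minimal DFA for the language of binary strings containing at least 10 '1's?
By Myhill–Nerode, count the distinguishable equivalence classes: 11 classes — having seen 0, 1, …, 9, or ≥10 copies of '1'; any two classes i < j (j ≤ 10) are distinguished by the string 1^(10−j), which takes class j to 10 copies (accepted) but leaves class i below 10 (rejected).
11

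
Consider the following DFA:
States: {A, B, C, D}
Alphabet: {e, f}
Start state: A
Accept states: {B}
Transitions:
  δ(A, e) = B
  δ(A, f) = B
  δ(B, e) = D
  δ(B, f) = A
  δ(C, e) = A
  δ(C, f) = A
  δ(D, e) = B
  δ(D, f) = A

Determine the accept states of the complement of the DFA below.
Complement accept states = All states \ Original accept states
= {A, B, C, D} \ {B}
{A, C, D}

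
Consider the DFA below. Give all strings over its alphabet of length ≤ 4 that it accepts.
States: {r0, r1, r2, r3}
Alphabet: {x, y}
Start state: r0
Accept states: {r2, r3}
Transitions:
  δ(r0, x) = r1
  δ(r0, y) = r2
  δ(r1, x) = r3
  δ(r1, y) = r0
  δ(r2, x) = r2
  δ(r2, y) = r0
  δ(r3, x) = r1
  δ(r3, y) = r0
y, xx, yx, xyy, yxx, yyy, xxxx, xxyy, xyxx, xyyx, yxxx, yxyy, yyxx, yyyx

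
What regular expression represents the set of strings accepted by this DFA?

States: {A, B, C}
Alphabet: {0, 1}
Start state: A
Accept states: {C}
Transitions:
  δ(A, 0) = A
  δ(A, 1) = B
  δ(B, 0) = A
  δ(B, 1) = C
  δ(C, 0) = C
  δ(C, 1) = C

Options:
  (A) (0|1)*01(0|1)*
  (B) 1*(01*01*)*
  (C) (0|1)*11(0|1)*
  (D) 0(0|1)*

Check each option against the DFA on short strings; one disagreement eliminates an option:
  (A) (0|1)*01(0|1)*: on '01' the DFA goes A → A → B and rejects (B ∉ Accept), but the regex matches it → eliminate
  (B) 1*(01*01*)*: on ε the DFA stays in A and rejects (A ∉ Accept), but the regex matches it → eliminate
  (C) (0|1)*11(0|1)*: agrees with the DFA on every string of length ≤ 6
  (D) 0(0|1)*: on '0' the DFA goes A → A and rejects (A ∉ Accept), but the regex matches it → eliminate
Only (C) is consistent with the DFA.
(C) (0|1)*11(0|1)*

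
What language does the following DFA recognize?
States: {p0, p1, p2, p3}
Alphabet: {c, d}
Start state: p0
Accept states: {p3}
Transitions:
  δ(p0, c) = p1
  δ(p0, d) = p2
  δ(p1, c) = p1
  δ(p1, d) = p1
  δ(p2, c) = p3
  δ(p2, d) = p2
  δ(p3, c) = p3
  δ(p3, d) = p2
Testing a few strings:
  'dd' → reject
  'dccc' → accept
  'c' → reject
  'd' → reject
State roles: p0=no input read; p1=started with c (dead); p2=started with d, last symbol d; p3=started with d, last symbol c
All strings over {c,d} that start with d and end with c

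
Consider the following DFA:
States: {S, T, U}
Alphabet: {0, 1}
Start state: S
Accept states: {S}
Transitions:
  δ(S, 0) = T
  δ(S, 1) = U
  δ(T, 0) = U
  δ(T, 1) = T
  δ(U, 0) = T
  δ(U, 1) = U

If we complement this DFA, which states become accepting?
Complement accept states = All states \ Original accept states
= {S, T, U} \ {S}
{T, U}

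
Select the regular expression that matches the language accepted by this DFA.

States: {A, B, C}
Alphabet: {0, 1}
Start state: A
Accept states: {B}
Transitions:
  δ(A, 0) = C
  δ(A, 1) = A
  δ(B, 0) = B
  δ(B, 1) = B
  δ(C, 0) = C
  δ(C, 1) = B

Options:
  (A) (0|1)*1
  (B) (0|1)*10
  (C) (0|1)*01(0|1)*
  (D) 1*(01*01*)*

Check each option against the DFA on short strings; one disagreement eliminates an option:
  (A) (0|1)*1: on '1' the DFA goes A → A and rejects (A ∉ Accept), but the regex matches it → eliminate
  (B) (0|1)*10: on '01' the DFA goes A → C → B and accepts (B ∈ Accept), but the regex does not match it → eliminate
  (C) (0|1)*01(0|1)*: agrees with the DFA on every string of length ≤ 6
  (D) 1*(01*01*)*: on ε the DFA stays in A and rejects (A ∉ Accept), but the regex matches it → eliminate
Only (C) is consistent with the DFA.
(C) (0|1)*01(0|1)*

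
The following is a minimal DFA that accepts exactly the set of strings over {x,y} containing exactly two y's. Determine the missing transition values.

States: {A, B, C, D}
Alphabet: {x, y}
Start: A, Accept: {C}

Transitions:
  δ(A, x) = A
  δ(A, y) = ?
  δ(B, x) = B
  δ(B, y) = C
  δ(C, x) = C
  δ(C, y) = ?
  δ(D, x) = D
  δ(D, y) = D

From the language and accept set, identify what each state tracks — A: zero y's; B: one y; C: two y's; D: ≥ three y's (dead).
Each missing δ(q, a) is the state matching the new tracked value after reading a.
δ(A, y) = B; δ(C, y) = D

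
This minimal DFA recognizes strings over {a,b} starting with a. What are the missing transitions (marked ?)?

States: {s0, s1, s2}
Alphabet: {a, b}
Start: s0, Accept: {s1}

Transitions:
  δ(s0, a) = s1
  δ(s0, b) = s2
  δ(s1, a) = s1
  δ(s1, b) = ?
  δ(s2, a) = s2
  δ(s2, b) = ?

From the language and accept set, identify what each state tracks — s0: no input read; s1: started with a; s2: started with b (dead).
Each missing δ(q, a) is the state matching the new tracked value after reading a.
δ(s1, b) = s1; δ(s2, b) = s2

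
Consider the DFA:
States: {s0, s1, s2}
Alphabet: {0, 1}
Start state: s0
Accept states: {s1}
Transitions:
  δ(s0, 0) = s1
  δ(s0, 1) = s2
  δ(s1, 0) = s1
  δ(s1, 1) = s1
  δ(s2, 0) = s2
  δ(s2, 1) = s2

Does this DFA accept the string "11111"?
Processing string "11111":
  s0 --1--> s2
  s2 --1--> s2
  s2 --1--> s2
  s2 --1--> s2
  s2 --1--> s2
Final state: s2
Accept states: {s1}
No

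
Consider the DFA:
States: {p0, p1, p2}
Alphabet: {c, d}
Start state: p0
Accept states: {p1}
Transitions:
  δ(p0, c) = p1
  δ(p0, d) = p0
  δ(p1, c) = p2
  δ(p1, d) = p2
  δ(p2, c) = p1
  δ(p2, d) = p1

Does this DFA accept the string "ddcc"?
Processing string "ddcc":
  p0 --d--> p0
  p0 --d--> p0
  p0 --c--> p1
  p1 --c--> p2
Final state: p2
Accept states: {p1}
No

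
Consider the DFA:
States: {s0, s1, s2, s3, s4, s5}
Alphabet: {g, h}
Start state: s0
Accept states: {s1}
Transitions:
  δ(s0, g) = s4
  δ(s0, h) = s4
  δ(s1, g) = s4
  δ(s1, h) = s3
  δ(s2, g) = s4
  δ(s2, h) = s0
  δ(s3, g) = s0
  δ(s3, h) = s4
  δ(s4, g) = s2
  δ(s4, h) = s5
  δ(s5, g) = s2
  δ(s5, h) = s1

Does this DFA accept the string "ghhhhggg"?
Processing string "ghhhhggg":
  s0 --g--> s4
  s4 --h--> s5
  s5 --h--> s1
  s1 --h--> s3
  s3 --h--> s4
  s4 --g--> s2
  s2 --g--> s4
  s4 --g--> s2
Final state: s2
Accept states: {s1}
No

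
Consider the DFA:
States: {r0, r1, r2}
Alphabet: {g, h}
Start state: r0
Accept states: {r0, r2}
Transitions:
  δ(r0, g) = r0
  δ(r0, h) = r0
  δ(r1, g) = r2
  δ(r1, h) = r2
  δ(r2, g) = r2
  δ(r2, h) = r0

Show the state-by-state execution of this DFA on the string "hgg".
read 'h': r0 → r0
  read 'g': r0 → r0
  read 'g': r0 → r0
r0 -> r0 -> r0 -> r0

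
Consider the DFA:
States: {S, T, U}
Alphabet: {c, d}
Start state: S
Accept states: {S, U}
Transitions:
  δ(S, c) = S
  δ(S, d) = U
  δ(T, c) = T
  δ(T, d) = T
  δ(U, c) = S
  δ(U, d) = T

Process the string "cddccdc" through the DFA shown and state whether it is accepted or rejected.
Processing string "cddccdc":
  S --c--> S
  S --d--> U
  U --d--> T
  T --c--> T
  T --c--> T
  T --d--> T
  T --c--> T
Final state: T
Accept states: {S, U}
No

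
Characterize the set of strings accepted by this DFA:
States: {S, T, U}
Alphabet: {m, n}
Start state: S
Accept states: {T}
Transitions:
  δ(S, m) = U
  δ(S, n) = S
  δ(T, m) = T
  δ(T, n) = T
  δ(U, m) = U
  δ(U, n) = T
Testing a few strings:
  'nm' → reject
  'n' → reject
  'nnm' → reject
  'mm' → reject
State roles: S=no m seen yet; T=substring mn seen; U=seen a m, waiting for n
All strings over {m,n} containing the substring mn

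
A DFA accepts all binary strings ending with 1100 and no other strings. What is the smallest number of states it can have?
By Myhill–Nerode, count the distinguishable equivalence classes: 5 classes — one per longest suffix of the input that is a prefix of '1100' (lengths 0 through 4); only the length-4 class is accepting.
5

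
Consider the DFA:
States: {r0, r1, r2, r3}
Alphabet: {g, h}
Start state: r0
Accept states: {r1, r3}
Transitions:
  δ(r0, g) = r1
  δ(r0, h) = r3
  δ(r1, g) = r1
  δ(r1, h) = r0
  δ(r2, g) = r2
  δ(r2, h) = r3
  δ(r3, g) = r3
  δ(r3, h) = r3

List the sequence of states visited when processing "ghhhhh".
read 'g': r0 → r1
  read 'h': r1 → r0
  read 'h': r0 → r3
  read 'h': r3 → r3
  read 'h': r3 → r3
  read 'h': r3 → r3
r0 -> r1 -> r0 -> r3 -> r3 -> r3 -> r3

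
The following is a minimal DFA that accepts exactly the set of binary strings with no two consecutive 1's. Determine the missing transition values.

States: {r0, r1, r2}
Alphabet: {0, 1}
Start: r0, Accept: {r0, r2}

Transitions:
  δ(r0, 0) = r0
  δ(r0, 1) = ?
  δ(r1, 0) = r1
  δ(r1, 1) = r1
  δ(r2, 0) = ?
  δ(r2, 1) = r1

From the language and accept set, identify what each state tracks — r0: last symbol not 1 (ok); r1: saw 11 (dead); r2: last symbol 1 (ok).
Each missing δ(q, a) is the state matching the new tracked value after reading a.
δ(r0, 1) = r2; δ(r2, 0) = r0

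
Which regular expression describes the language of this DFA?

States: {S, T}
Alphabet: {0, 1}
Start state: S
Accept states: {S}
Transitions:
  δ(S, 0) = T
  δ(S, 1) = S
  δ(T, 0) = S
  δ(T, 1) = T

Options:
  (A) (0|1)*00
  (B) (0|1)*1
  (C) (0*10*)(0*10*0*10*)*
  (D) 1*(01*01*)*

Check each option against the DFA on short strings; one disagreement eliminates an option:
  (A) (0|1)*00: on ε the DFA stays in S and accepts (S ∈ Accept), but the regex does not match it → eliminate
  (B) (0|1)*1: on ε the DFA stays in S and accepts (S ∈ Accept), but the regex does not match it → eliminate
  (C) (0*10*)(0*10*0*10*)*: on ε the DFA stays in S and accepts (S ∈ Accept), but the regex does not match it → eliminate
  (D) 1*(01*01*)*: agrees with the DFA on every string of length ≤ 6
Only (D) is consistent with the DFA.
(D) 1*(01*01*)*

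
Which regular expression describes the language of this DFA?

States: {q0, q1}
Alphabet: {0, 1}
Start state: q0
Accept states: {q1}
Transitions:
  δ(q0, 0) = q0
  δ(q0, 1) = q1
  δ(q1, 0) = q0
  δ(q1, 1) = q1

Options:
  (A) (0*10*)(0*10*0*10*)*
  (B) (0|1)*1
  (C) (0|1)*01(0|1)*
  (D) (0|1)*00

Check each option against the DFA on short strings; one disagreement eliminates an option:
  (A) (0*10*)(0*10*0*10*)*: on '10' the DFA goes q0 → q1 → q0 and rejects (q0 ∉ Accept), but the regex matches it → eliminate
  (B) (0|1)*1: agrees with the DFA on every string of length ≤ 6
  (C) (0|1)*01(0|1)*: on '1' the DFA goes q0 → q1 and accepts (q1 ∈ Accept), but the regex does not match it → eliminate
  (D) (0|1)*00: on '1' the DFA goes q0 → q1 and accepts (q1 ∈ Accept), but the regex does not match it → eliminate
Only (B) is consistent with the DFA.
(B) (0|1)*1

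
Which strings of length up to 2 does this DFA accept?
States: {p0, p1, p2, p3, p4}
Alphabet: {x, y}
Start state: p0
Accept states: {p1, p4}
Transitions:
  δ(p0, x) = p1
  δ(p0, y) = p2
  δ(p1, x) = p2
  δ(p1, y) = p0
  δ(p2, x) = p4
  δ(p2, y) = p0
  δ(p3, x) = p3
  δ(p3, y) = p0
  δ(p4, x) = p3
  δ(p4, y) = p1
x, yx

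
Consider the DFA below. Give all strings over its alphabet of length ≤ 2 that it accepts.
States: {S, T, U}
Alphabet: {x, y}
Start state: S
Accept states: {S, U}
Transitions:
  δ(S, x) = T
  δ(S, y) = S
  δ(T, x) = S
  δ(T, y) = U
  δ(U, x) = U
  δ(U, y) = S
ε, y, xx, xy, yy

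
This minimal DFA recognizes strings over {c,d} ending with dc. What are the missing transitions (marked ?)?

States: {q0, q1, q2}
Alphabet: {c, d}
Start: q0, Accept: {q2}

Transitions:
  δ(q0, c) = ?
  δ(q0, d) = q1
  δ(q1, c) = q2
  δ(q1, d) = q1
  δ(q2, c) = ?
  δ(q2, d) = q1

From the language and accept set, identify what each state tracks — q0: no suffix match; q1: one trailing d; q2: suffix is dc.
Each missing δ(q, a) is the state matching the new tracked value after reading a.
δ(q0, c) = q0; δ(q2, c) = q0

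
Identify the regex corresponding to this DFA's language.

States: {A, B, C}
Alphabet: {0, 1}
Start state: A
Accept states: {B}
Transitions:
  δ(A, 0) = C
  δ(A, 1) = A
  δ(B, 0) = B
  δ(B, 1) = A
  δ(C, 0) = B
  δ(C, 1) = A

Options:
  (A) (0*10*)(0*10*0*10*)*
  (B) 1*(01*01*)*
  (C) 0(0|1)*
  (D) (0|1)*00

Check each option against the DFA on short strings; one disagreement eliminates an option:
  (A) (0*10*)(0*10*0*10*)*: on '1' the DFA goes A → A and rejects (A ∉ Accept), but the regex matches it → eliminate
  (B) 1*(01*01*)*: on ε the DFA stays in A and rejects (A ∉ Accept), but the regex matches it → eliminate
  (C) 0(0|1)*: on '0' the DFA goes A → C and rejects (C ∉ Accept), but the regex matches it → eliminate
  (D) (0|1)*00: agrees with the DFA on every string of length ≤ 6
Only (D) is consistent with the DFA.
(D) (0|1)*00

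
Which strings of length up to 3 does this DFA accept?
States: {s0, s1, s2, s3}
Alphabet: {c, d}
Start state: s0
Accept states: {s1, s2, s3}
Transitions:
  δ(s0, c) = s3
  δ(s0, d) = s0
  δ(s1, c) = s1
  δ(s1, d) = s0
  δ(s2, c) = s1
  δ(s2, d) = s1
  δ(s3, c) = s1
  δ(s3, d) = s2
c, cc, cd, dc, ccc, cdc, cdd, dcc, dcd, ddc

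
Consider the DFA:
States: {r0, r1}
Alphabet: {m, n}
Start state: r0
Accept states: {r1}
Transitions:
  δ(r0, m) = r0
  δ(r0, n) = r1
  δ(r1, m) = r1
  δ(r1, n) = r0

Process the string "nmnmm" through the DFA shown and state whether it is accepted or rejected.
Processing string "nmnmm":
  r0 --n--> r1
  r1 --m--> r1
  r1 --n--> r0
  r0 --m--> r0
  r0 --m--> r0
Final state: r0
Accept states: {r1}
No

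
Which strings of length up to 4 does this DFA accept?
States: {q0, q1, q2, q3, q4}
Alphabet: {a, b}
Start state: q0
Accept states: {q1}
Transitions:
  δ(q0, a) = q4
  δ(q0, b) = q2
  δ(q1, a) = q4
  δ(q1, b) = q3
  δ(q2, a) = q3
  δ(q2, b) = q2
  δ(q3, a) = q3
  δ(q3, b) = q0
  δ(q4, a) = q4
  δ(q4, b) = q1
ab, aab, aaab, abab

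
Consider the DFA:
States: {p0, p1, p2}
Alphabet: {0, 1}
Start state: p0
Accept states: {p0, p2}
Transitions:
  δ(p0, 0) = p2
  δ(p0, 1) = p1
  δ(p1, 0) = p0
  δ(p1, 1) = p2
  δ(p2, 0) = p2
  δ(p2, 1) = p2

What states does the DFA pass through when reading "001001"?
read '0': p0 → p2
  read '0': p2 → p2
  read '1': p2 → p2
  read '0': p2 → p2
  read '0': p2 → p2
  read '1': p2 → p2
p0 -> p2 -> p2 -> p2 -> p2 -> p2 -> p2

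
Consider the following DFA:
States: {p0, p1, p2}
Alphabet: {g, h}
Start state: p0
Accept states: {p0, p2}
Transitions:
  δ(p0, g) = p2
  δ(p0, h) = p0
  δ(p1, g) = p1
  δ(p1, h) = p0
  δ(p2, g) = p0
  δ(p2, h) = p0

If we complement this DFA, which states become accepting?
Complement accept states = All states \ Original accept states
= {p0, p1, p2} \ {p0, p2}
{p1}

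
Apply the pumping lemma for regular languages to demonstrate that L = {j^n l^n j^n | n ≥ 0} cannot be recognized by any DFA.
Assume L is regular with pumping length p. Idea: pumping the first j-block unbalances it against the other two.
Choose s = j^p l^p j^p ∈ L (|s| = 3p ≥ p). By the pumping lemma, s = xyz with |xy| ≤ p, |y| > 0, so y = j^k with k ≥ 1, inside the first j-block. Then xy²z = j^(p+k) l^p j^p. The first block has length p+k ≠ p, so the three block lengths are no longer equal and xy²z ∉ L.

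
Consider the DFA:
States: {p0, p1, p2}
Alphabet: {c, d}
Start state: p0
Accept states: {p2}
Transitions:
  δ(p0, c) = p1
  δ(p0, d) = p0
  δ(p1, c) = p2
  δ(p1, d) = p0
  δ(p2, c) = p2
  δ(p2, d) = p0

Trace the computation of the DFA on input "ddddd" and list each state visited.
read 'd': p0 → p0
  read 'd': p0 → p0
  read 'd': p0 → p0
  read 'd': p0 → p0
  read 'd': p0 → p0
p0 -> p0 -> p0 -> p0 -> p0 -> p0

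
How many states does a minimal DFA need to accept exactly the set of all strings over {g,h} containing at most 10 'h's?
By Myhill–Nerode, count the distinguishable equivalence classes: 12 classes — having seen 0, 1, …, 10, or >10 copies of 'h'; counts 0 through 10 are accepting and >10 is dead.
12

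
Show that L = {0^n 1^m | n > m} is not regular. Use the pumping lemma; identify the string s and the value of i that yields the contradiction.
Assume L is regular with pumping length p. Idea: pumping down the 0-block drops the 0-count to at most the 1-count.
Choose s = 0^(p+1) 1^p ∈ L (|s| = 2p+1 ≥ p). By the pumping lemma, s = xyz with |xy| ≤ p, |y| > 0, so y = 0^k with k ≥ 1. Take i = 0: xz = 0^(p+1−k) 1^p. Since k ≥ 1, p+1−k ≤ p, so the number of 0's is no longer strictly greater than the number of 1's, hence xz ∉ L.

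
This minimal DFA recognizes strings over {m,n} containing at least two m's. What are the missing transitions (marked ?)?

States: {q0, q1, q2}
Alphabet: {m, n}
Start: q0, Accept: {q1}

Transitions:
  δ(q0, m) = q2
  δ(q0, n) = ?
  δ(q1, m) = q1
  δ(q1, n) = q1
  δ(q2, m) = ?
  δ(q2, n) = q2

From the language and accept set, identify what each state tracks — q0: zero m's seen; q1: ≥ two m's seen; q2: one m seen.
Each missing δ(q, a) is the state matching the new tracked value after reading a.
δ(q0, n) = q0; δ(q2, m) = q1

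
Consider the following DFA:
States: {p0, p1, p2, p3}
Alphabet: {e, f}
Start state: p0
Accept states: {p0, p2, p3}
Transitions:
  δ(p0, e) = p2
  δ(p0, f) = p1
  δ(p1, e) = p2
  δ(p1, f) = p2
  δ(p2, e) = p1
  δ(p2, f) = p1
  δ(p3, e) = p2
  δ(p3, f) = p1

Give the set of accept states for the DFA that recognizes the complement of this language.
Complement accept states = All states \ Original accept states
= {p0, p1, p2, p3} \ {p0, p2, p3}
{p1}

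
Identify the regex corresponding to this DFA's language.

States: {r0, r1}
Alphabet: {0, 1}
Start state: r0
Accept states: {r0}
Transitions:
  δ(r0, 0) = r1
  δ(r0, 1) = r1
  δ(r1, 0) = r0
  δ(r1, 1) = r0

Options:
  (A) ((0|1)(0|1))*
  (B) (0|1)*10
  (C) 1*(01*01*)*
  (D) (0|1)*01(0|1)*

Check each option against the DFA on short strings; one disagreement eliminates an option:
  (A) ((0|1)(0|1))*: agrees with the DFA on every string of length ≤ 6
  (B) (0|1)*10: on ε the DFA stays in r0 and accepts (r0 ∈ Accept), but the regex does not match it → eliminate
  (C) 1*(01*01*)*: on '1' the DFA goes r0 → r1 and rejects (r1 ∉ Accept), but the regex matches it → eliminate
  (D) (0|1)*01(0|1)*: on ε the DFA stays in r0 and accepts (r0 ∈ Accept), but the regex does not match it → eliminate
Only (A) is consistent with the DFA.
(A) ((0|1)(0|1))*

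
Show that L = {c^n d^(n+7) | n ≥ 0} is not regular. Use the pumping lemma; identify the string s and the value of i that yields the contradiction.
Assume L is regular with pumping length p. Idea: pumping the c-block breaks the fixed offset of 7.
Choose s = c^p d^(p+7) ∈ L. By the pumping lemma, s = xyz with |xy| ≤ p, |y| > 0, so y = c^k with k ≥ 1. Then xy²z = c^(p+k) d^(p+7). For this to be in L we would need p+7 = (p+k)+7, i.e. k = 0, contradicting k ≥ 1. So xy²z ∉ L.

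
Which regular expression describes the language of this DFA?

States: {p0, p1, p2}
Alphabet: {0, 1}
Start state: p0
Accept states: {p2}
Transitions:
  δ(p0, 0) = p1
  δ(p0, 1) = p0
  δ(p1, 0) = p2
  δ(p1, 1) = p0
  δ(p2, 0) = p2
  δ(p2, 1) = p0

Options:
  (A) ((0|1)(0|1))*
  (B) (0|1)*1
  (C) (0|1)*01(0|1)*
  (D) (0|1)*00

Check each option against the DFA on short strings; one disagreement eliminates an option:
  (A) ((0|1)(0|1))*: on ε the DFA stays in p0 and rejects (p0 ∉ Accept), but the regex matches it → eliminate
  (B) (0|1)*1: on '1' the DFA goes p0 → p0 and rejects (p0 ∉ Accept), but the regex matches it → eliminate
  (C) (0|1)*01(0|1)*: on '00' the DFA goes p0 → p1 → p2 and accepts (p2 ∈ Accept), but the regex does not match it → eliminate
  (D) (0|1)*00: agrees with the DFA on every string of length ≤ 6
Only (D) is consistent with the DFA.
(D) (0|1)*00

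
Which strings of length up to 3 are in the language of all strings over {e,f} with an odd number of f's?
f, ef, fe, eef, efe, fee, fff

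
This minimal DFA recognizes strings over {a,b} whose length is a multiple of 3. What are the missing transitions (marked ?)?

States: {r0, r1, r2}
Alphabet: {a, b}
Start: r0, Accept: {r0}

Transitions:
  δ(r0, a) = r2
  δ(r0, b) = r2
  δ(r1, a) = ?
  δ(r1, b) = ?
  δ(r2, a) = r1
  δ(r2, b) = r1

From the language and accept set, identify what each state tracks — r0: length ≡ 0 (mod 3); r1: length ≡ 2 (mod 3); r2: length ≡ 1 (mod 3).
Each missing δ(q, a) is the state matching the new tracked value after reading a.
δ(r1, a) = r0; δ(r1, b) = r0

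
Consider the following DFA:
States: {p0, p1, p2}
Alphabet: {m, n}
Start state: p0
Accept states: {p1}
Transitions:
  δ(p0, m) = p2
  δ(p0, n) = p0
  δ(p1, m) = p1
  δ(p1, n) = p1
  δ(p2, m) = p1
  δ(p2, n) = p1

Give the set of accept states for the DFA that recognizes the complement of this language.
Complement accept states = All states \ Original accept states
= {p0, p1, p2} \ {p1}
{p0, p2}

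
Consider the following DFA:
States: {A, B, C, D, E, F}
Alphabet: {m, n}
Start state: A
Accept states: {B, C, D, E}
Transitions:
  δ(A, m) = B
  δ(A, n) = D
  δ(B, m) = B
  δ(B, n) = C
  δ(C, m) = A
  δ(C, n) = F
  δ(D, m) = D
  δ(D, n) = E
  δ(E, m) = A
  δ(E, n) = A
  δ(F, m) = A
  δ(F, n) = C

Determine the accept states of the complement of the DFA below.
Complement accept states = All states \ Original accept states
= {A, B, C, D, E, F} \ {B, C, D, E}
{A, F}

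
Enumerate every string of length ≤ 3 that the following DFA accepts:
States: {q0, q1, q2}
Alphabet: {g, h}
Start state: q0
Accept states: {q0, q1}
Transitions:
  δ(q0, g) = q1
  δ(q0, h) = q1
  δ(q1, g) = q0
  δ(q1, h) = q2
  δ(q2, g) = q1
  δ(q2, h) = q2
ε, g, h, gg, hg, ggg, ggh, ghg, hgg, hgh, hhg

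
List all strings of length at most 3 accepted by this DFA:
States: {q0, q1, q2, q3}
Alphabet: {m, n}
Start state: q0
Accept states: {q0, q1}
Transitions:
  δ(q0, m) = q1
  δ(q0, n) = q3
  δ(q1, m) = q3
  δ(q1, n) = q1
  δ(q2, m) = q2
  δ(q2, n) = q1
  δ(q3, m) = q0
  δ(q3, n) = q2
ε, m, mn, nm, mmm, mnn, nmm, nnn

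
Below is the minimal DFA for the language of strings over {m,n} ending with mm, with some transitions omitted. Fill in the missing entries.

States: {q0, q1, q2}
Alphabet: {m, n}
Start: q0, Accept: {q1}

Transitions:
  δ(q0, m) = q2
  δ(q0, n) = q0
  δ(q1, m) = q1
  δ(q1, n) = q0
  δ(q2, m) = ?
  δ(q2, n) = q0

From the language and accept set, identify what each state tracks — q0: last symbol not m; q1: two trailing m's; q2: one trailing m.
Each missing δ(q, a) is the state matching the new tracked value after reading a.
δ(q2, m) = q1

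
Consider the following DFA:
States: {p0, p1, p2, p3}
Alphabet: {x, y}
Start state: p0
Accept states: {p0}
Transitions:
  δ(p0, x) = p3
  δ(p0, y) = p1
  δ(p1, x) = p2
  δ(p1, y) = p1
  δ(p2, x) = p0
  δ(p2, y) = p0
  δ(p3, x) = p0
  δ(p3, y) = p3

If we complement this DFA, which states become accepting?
Complement accept states = All states \ Original accept states
= {p0, p1, p2, p3} \ {p0}
{p1, p2, p3}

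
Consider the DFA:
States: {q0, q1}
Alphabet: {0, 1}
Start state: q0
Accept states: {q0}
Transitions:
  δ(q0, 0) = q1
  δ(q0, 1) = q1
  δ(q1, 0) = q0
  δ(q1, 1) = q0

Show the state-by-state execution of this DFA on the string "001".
read '0': q0 → q1
  read '0': q1 → q0
  read '1': q0 → q1
q0 -> q1 -> q0 -> q1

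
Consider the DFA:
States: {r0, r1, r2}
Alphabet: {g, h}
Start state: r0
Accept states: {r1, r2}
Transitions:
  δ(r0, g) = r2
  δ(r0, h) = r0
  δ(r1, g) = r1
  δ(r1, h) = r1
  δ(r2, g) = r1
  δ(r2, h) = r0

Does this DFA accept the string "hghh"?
Processing string "hghh":
  r0 --h--> r0
  r0 --g--> r2
  r2 --h--> r0
  r0 --h--> r0
Final state: r0
Accept states: {r1, r2}
No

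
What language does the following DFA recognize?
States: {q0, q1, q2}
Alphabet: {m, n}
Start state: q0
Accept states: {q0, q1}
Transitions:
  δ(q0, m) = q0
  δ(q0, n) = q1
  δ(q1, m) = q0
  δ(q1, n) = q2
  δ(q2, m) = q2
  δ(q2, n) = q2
Testing a few strings:
  'nmmn' → accept
  'm' → accept
  'mmn' → accept
  'n' → accept
State roles: q0=last symbol not n (ok); q1=last symbol n (ok); q2=saw nn (dead)
All strings over {m,n} with no two consecutive n's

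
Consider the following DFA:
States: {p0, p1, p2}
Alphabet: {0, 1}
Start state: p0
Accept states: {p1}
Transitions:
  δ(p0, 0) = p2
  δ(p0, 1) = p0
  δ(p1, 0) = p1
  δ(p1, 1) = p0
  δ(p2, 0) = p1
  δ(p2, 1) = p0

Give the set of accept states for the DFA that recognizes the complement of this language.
Complement accept states = All states \ Original accept states
= {p0, p1, p2} \ {p1}
{p0, p2}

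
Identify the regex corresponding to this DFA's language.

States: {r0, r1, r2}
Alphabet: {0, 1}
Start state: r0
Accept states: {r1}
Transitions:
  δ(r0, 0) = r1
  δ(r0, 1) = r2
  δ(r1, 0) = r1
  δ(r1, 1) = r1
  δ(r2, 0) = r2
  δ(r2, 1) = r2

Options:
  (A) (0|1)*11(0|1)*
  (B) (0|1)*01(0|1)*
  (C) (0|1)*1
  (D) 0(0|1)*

Check each option against the DFA on short strings; one disagreement eliminates an option:
  (A) (0|1)*11(0|1)*: on '0' the DFA goes r0 → r1 and accepts (r1 ∈ Accept), but the regex does not match it → eliminate
  (B) (0|1)*01(0|1)*: on '0' the DFA goes r0 → r1 and accepts (r1 ∈ Accept), but the regex does not match it → eliminate
  (C) (0|1)*1: on '0' the DFA goes r0 → r1 and accepts (r1 ∈ Accept), but the regex does not match it → eliminate
  (D) 0(0|1)*: agrees with the DFA on every string of length ≤ 6
Only (D) is consistent with the DFA.
(D) 0(0|1)*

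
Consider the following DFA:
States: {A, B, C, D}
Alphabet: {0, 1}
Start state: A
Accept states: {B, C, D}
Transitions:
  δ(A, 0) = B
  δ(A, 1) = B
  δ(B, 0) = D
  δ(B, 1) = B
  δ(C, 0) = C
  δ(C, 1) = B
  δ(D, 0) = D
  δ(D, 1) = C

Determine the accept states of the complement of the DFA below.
Complement accept states = All states \ Original accept states
= {A, B, C, D} \ {B, C, D}
{A}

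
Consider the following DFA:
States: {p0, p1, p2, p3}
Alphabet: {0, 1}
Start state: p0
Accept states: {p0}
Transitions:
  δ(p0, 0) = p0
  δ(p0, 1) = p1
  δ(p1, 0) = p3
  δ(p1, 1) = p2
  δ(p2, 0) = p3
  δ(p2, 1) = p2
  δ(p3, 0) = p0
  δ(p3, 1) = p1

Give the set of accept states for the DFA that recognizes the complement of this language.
Complement accept states = All states \ Original accept states
= {p0, p1, p2, p3} \ {p0}
{p1, p2, p3}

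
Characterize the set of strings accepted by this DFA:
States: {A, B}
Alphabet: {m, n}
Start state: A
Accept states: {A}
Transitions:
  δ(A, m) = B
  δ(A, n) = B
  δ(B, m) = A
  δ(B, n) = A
Testing a few strings:
  'nn' → accept
  'mm' → accept
  'n' → reject
  'mnn' → reject
State roles: A=even length so far; B=odd length so far
All strings over {m,n} of even length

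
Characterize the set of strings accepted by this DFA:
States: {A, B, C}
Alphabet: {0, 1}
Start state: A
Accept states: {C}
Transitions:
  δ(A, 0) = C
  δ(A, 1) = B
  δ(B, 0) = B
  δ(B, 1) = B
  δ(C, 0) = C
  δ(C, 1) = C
Testing a few strings:
  '01' → accept
  '1' → reject
  '0' → accept
  '11' → reject
State roles: A=no input read; B=started with 1 (dead); C=started with 0
All binary strings starting with 0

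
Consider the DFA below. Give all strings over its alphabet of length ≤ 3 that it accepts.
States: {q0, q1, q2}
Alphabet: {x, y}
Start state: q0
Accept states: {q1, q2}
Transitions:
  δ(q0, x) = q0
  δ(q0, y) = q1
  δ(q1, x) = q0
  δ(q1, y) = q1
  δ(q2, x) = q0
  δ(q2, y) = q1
y, xy, yy, xxy, xyy, yxy, yyy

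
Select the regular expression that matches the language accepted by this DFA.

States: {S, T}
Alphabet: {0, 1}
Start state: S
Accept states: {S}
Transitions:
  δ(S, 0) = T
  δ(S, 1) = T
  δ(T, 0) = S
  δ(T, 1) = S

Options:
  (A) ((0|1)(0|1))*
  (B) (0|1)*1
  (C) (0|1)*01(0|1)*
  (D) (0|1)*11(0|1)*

Check each option against the DFA on short strings; one disagreement eliminates an option:
  (A) ((0|1)(0|1))*: agrees with the DFA on every string of length ≤ 6
  (B) (0|1)*1: on ε the DFA stays in S and accepts (S ∈ Accept), but the regex does not match it → eliminate
  (C) (0|1)*01(0|1)*: on ε the DFA stays in S and accepts (S ∈ Accept), but the regex does not match it → eliminate
  (D) (0|1)*11(0|1)*: on ε the DFA stays in S and accepts (S ∈ Accept), but the regex does not match it → eliminate
Only (A) is consistent with the DFA.
(A) ((0|1)(0|1))*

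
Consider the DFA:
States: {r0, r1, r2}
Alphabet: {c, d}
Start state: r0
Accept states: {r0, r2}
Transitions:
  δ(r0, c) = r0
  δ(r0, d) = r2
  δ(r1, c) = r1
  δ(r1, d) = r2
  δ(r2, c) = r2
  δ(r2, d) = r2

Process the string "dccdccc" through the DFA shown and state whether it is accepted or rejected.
Processing string "dccdccc":
  r0 --d--> r2
  r2 --c--> r2
  r2 --c--> r2
  r2 --d--> r2
  r2 --c--> r2
  r2 --c--> r2
  r2 --c--> r2
Final state: r2
Accept states: {r0, r2}
Yes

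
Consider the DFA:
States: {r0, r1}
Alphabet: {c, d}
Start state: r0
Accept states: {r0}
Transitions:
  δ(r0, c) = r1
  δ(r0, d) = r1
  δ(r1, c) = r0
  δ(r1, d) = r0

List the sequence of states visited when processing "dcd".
read 'd': r0 → r1
  read 'c': r1 → r0
  read 'd': r0 → r1
r0 -> r1 -> r0 -> r1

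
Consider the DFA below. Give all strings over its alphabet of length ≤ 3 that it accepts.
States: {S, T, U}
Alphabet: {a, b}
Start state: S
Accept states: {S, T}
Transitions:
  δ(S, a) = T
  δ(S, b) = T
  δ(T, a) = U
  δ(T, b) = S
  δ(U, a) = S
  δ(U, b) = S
ε, a, b, ab, bb, aaa, aab, aba, abb, baa, bab, bba, bbb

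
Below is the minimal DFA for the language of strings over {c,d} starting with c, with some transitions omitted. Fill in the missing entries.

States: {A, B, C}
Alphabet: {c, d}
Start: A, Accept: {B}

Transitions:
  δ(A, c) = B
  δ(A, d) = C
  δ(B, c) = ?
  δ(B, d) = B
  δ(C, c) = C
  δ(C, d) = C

From the language and accept set, identify what each state tracks — A: no input read; B: started with c; C: started with d (dead).
Each missing δ(q, a) is the state matching the new tracked value after reading a.
δ(B, c) = B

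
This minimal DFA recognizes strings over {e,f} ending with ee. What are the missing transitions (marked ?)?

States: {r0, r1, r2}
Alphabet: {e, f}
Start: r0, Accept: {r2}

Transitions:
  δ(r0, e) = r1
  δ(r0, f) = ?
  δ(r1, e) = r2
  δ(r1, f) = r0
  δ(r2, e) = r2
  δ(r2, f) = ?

From the language and accept set, identify what each state tracks — r0: last symbol not e; r1: one trailing e; r2: two trailing e's.
Each missing δ(q, a) is the state matching the new tracked value after reading a.
δ(r0, f) = r0; δ(r2, f) = r0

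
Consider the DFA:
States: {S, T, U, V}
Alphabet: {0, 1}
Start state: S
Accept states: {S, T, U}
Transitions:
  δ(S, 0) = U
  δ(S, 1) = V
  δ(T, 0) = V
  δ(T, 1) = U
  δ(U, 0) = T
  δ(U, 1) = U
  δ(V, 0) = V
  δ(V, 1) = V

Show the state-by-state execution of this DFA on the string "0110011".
read '0': S → U
  read '1': U → U
  read '1': U → U
  read '0': U → T
  read '0': T → V
  read '1': V → V
  read '1': V → V
S -> U -> U -> U -> T -> V -> V -> V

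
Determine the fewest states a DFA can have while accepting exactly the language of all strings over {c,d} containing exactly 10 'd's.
By Myhill–Nerode, count the distinguishable equivalence classes: 12 classes — having seen 0, 1, …, 10, or >10 copies of 'd'; the count-10 class is the only accepting one and >10 is dead.
12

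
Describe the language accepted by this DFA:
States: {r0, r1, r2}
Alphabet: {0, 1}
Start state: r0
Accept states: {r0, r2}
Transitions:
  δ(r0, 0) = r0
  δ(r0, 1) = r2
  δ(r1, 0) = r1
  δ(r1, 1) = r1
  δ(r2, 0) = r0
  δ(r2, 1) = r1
Testing a few strings:
  '11' → reject
  '1011' → reject
  '1' → accept
  '1001' → accept
State roles: r0=last symbol not 1 (ok); r1=saw 11 (dead); r2=last symbol 1 (ok)
All binary strings with no two consecutive 1's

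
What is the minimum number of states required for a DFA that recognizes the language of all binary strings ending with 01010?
By Myhill–Nerode, count the distinguishable equivalence classes: 6 classes — one per longest suffix of the input that is a prefix of '01010' (lengths 0 through 5); only the length-5 class is accepting.
6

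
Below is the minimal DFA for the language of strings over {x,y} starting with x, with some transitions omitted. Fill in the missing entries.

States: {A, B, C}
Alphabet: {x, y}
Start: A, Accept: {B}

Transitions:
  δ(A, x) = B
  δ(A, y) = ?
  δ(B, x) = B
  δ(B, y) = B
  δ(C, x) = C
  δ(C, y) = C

From the language and accept set, identify what each state tracks — A: no input read; B: started with x; C: started with y (dead).
Each missing δ(q, a) is the state matching the new tracked value after reading a.
δ(A, y) = C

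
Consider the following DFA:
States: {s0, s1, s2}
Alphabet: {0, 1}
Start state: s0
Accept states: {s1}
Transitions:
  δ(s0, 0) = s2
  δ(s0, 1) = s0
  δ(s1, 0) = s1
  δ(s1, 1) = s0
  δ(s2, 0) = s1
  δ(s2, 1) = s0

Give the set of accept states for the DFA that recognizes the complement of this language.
Complement accept states = All states \ Original accept states
= {s0, s1, s2} \ {s1}
{s0, s2}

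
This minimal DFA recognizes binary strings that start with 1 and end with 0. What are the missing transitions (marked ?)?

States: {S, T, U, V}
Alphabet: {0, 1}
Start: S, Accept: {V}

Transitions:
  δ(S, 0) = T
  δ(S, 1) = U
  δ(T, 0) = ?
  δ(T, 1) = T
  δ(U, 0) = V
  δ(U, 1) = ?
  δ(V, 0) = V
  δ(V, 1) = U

From the language and accept set, identify what each state tracks — S: no input read; T: started with 0 (dead); U: started with 1, last symbol 1; V: started with 1, last symbol 0.
Each missing δ(q, a) is the state matching the new tracked value after reading a.
δ(T, 0) = T; δ(U, 1) = U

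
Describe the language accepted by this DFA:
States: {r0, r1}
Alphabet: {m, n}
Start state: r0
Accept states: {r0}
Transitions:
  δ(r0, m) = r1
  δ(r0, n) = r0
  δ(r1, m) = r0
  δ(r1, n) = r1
Testing a few strings:
  'n' → accept
  'mm' → accept
  'm' → reject
  'mnn' → reject
State roles: r0=even number of m's so far; r1=odd number of m's so far
All strings over {m,n} with an even number of m's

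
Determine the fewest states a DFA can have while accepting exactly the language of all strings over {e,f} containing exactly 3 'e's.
By Myhill–Nerode, count the distinguishable equivalence classes: 5 classes — having seen 0, 1, …, 3, or >3 copies of 'e'; the count-3 class is the only accepting one and >3 is dead.
5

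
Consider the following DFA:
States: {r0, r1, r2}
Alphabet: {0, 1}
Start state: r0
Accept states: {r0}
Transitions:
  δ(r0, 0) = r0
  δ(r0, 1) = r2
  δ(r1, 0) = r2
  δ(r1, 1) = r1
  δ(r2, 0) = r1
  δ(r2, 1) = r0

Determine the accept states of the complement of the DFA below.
Complement accept states = All states \ Original accept states
= {r0, r1, r2} \ {r0}
{r1, r2}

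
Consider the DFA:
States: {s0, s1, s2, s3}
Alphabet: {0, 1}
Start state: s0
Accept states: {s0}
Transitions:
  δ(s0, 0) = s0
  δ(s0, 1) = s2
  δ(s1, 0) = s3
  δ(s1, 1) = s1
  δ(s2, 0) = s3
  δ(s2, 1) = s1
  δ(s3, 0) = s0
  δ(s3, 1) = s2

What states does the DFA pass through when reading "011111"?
read '0': s0 → s0
  read '1': s0 → s2
  read '1': s2 → s1
  read '1': s1 → s1
  read '1': s1 → s1
  read '1': s1 → s1
s0 -> s0 -> s2 -> s1 -> s1 -> s1 -> s1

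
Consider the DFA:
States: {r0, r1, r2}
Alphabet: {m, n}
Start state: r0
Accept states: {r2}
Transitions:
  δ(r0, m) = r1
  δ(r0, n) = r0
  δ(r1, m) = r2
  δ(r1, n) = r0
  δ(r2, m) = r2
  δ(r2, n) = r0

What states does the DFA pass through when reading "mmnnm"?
read 'm': r0 → r1
  read 'm': r1 → r2
  read 'n': r2 → r0
  read 'n': r0 → r0
  read 'm': r0 → r1
r0 -> r1 -> r2 -> r0 -> r0 -> r1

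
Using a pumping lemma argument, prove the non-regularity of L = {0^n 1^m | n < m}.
Assume L is regular with pumping length p. Idea: pumping up the 0-block makes the 0-count reach the 1-count.
Choose s = 0^p 1^(p+1) ∈ L. By the pumping lemma, s = xyz with |xy| ≤ p, |y| > 0, so y = 0^k with k ≥ 1. Then xy²z = 0^(p+k) 1^(p+1). Since p+k ≥ p+1, the number of 0's is no longer strictly less than the number of 1's, so xy²z ∉ L.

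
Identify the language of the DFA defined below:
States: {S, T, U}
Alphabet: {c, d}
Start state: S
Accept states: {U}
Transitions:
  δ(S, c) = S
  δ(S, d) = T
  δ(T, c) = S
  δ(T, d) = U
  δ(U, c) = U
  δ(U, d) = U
Testing a few strings:
  'dddc' → accept
  'c' → reject
  'cc' → reject
  'cdc' → reject
State roles: S=no progress toward dd; T=one trailing d; U=substring dd seen
All strings over {c,d} containing the substring dd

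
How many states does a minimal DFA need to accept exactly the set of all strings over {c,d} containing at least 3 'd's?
By Myhill–Nerode, count the distinguishable equivalence classes: 4 classes — having seen 0, 1, 2, or ≥3 copies of 'd'; any two classes i < j (j ≤ 3) are distinguished by the string d^(3−j), which takes class j to 3 copies (accepted) but leaves class i below 3 (rejected).
4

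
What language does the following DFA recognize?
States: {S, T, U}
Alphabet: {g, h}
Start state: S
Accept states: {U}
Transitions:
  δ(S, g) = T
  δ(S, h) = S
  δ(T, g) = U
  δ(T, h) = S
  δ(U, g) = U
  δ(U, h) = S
Testing a few strings:
  'ghgg' → accept
  'hhgg' → accept
  'g' → reject
  'hgh' → reject
State roles: S=last symbol not g; T=one trailing g; U=two trailing g's
All strings over {g,h} ending with gg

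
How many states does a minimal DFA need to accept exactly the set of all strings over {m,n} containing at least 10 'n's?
By Myhill–Nerode, count the distinguishable equivalence classes: 11 classes — having seen 0, 1, …, 9, or ≥10 copies of 'n'; any two classes i < j (j ≤ 10) are distinguished by the string n^(10−j), which takes class j to 10 copies (accepted) but leaves class i below 10 (rejected).
11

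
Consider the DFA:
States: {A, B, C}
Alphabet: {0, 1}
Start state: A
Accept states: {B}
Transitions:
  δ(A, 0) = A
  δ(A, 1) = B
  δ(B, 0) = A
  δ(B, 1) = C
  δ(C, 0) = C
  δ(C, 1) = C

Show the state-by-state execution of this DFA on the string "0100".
read '0': A → A
  read '1': A → B
  read '0': B → A
  read '0': A → A
A -> A -> B -> A -> A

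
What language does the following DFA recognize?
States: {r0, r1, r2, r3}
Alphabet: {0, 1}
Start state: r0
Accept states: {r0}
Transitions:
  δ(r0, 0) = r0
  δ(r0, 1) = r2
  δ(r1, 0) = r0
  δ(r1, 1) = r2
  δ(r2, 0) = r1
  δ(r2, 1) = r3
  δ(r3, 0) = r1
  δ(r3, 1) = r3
Testing a few strings:
  '0110' → reject
  '11' → reject
  '01' → reject
  '0101' → reject
State roles: r0=value ≡ 0 (mod 4); r1=value ≡ 2 (mod 4); r2=value ≡ 1 (mod 4); r3=value ≡ 3 (mod 4)
All binary strings representing a multiple of 4 (read in base 2; leading zeros allowed and ε counts as 0)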